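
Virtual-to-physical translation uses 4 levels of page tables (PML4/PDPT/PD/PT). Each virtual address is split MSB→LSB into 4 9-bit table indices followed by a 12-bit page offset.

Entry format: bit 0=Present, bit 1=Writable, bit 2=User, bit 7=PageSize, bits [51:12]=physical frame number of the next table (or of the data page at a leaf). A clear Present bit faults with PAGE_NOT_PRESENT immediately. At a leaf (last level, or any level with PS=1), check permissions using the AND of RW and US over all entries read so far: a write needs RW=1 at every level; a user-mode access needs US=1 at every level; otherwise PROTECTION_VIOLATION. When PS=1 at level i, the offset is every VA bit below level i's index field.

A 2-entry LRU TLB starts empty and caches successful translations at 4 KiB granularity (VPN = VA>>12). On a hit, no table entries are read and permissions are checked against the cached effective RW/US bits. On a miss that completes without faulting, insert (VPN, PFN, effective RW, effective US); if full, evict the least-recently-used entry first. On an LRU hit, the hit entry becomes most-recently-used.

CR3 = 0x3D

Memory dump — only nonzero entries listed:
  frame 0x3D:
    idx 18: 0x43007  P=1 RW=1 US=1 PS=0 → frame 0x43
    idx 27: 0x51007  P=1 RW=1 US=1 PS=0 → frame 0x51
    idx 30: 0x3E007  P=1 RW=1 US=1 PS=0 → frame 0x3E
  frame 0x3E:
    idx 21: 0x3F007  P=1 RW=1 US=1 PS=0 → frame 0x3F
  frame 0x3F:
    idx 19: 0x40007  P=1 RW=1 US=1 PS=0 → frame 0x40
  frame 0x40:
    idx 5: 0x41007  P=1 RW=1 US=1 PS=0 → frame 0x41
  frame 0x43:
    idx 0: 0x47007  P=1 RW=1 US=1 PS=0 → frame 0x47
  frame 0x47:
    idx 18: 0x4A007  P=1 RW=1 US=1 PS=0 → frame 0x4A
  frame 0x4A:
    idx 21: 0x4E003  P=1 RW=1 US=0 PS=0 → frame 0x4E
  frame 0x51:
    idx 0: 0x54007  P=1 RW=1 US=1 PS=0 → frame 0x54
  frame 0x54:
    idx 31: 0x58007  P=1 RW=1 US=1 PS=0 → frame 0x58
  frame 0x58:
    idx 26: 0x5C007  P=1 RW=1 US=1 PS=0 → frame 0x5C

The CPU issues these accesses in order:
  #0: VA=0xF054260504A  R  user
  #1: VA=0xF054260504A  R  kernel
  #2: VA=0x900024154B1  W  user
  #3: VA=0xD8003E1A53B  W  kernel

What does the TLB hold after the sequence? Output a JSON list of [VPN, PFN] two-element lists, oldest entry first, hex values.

Walk each access:
#0 VA=0xF054260504A (r,user):
  lvl0: tbl 0x3D, slot 30 ⇒ 0x3E007 (P1/RW1/US1/PS0)
  lvl1: tbl 0x3E, slot 21 ⇒ 0x3F007 (P1/RW1/US1/PS0)
  lvl2: tbl 0x3F, slot 19 ⇒ 0x40007 (P1/RW1/US1/PS0)
  lvl3: tbl 0x40, slot 5 ⇒ 0x41007 (P1/RW1/US1/PS0)
  → PA=0x4104A  (4 entries read)
#1 VA=0xF054260504A (r,kernel):
  TLB hit vpn=0xF0542605 → PA=0x4104A
#2 VA=0x900024154B1 (w,user):
  lvl0: tbl 0x3D, slot 18 ⇒ 0x43007 (P1/RW1/US1/PS0)
  lvl1: tbl 0x43, slot 0 ⇒ 0x47007 (P1/RW1/US1/PS0)
  lvl2: tbl 0x47, slot 18 ⇒ 0x4A007 (P1/RW1/US1/PS0)
  lvl3: tbl 0x4A, slot 21 ⇒ 0x4E003 (P1/RW1/US0/PS0)
  → PROTECTION_VIOLATION  (4 entries read)
#3 VA=0xD8003E1A53B (w,kernel):
  lvl0: tbl 0x3D, slot 27 ⇒ 0x51007 (P1/RW1/US1/PS0)
  lvl1: tbl 0x51, slot 0 ⇒ 0x54007 (P1/RW1/US1/PS0)
  lvl2: tbl 0x54, slot 31 ⇒ 0x58007 (P1/RW1/US1/PS0)
  lvl3: tbl 0x58, slot 26 ⇒ 0x5C007 (P1/RW1/US1/PS0)
  → PA=0x5C53B  (4 entries read)

TLB: [["0xF0542605", "0x41"], ["0xD8003E1A", "0x5C"]]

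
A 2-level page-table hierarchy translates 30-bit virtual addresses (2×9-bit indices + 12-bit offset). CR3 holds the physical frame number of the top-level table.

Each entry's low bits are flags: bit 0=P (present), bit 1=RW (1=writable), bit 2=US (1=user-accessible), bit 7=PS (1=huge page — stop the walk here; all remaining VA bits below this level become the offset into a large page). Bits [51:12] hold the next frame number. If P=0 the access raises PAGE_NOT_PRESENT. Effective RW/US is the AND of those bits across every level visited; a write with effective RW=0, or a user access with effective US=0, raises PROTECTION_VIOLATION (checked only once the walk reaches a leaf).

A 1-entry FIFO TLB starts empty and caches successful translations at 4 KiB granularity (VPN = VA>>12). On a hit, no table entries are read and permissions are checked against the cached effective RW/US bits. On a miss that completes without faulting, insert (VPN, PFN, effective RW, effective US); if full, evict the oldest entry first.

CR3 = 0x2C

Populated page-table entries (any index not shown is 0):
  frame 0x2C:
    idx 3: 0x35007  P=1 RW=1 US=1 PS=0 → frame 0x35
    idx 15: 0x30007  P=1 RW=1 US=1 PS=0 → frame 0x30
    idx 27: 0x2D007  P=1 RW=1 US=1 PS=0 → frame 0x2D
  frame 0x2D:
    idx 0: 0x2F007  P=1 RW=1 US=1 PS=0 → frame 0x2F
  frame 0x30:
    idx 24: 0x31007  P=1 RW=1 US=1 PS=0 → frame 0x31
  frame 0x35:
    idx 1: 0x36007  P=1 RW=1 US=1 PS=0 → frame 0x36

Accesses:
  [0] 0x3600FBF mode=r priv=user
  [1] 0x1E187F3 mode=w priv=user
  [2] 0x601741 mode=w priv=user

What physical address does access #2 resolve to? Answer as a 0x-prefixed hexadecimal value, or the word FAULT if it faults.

Per-access translation:
#0 VA=0x3600FBF (r,user):
  [0] read 0x2C idx=27: raw=0x2D007 flags P=1 W=1 U=1 S=0
  [1] read 0x2D idx=0: raw=0x2F007 flags P=1 W=1 U=1 S=0
  → PA=0x2FFBF  (2 entries read)
#1 VA=0x1E187F3 (w,user):
  [0] read 0x2C idx=15: raw=0x30007 flags P=1 W=1 U=1 S=0
  [1] read 0x30 idx=24: raw=0x31007 flags P=1 W=1 U=1 S=0
  → PA=0x317F3  (2 entries read)
#2 VA=0x601741 (w,user):
  [0] read 0x2C idx=3: raw=0x35007 flags P=1 W=1 U=1 S=0
  [1] read 0x35 idx=1: raw=0x36007 flags P=1 W=1 U=1 S=0
  → PA=0x36741  (2 entries read)

Access #2 PA: 0x36741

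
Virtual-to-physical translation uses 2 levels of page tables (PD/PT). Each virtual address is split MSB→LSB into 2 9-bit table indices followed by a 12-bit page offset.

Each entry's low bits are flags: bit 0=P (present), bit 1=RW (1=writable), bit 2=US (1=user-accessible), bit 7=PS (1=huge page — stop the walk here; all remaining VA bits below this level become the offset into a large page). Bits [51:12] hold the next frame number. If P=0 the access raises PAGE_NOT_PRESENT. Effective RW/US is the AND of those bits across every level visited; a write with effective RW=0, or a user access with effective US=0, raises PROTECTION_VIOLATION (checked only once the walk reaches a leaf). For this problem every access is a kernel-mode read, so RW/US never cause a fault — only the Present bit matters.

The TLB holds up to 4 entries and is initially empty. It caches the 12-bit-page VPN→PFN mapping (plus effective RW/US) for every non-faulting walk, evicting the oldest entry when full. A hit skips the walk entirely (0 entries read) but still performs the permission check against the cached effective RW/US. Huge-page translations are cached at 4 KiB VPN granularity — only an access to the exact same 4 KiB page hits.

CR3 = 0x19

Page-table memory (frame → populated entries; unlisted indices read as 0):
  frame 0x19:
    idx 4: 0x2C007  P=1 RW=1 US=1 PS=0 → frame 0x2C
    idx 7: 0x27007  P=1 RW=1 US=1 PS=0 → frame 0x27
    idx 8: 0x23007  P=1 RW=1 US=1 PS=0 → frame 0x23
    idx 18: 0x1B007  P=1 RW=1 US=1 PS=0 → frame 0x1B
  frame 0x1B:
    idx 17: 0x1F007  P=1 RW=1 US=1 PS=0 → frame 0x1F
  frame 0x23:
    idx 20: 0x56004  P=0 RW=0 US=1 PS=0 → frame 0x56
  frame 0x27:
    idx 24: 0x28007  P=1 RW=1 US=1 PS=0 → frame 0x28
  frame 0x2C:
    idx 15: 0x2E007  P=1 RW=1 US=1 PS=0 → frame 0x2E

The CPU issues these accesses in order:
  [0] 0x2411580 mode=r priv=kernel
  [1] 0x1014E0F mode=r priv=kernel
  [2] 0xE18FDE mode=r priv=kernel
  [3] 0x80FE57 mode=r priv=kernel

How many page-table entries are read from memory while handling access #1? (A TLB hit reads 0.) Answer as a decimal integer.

Trace:
#0 VA=0x2411580 (r,kernel):
  L0 @0x19[18] → 0x1B007  P=1,RW=1,US=1,PS=0
  L1 @0x1B[17] → 0x1F007  P=1,RW=1,US=1,PS=0
  → PA=0x1F580  (2 entries read)
#1 VA=0x1014E0F (r,kernel):
  L0 @0x19[8] → 0x23007  P=1,RW=1,US=1,PS=0
  L1 @0x23[20] → 0x56004  P=0,RW=0,US=1,PS=0
  ⇒ fault: PAGE_NOT_PRESENT  — 2 lookups
#2 VA=0xE18FDE (r,kernel):
  L0 @0x19[7] → 0x27007  P=1,RW=1,US=1,PS=0
  L1 @0x27[24] → 0x28007  P=1,RW=1,US=1,PS=0
  → PA=0x28FDE  (2 entries read)
#3 VA=0x80FE57 (r,kernel):
  L0 @0x19[4] → 0x2C007  P=1,RW=1,US=1,PS=0
  L1 @0x2C[15] → 0x2E007  P=1,RW=1,US=1,PS=0
  → PA=0x2EE57  (2 entries read)

Entries read for #1: 2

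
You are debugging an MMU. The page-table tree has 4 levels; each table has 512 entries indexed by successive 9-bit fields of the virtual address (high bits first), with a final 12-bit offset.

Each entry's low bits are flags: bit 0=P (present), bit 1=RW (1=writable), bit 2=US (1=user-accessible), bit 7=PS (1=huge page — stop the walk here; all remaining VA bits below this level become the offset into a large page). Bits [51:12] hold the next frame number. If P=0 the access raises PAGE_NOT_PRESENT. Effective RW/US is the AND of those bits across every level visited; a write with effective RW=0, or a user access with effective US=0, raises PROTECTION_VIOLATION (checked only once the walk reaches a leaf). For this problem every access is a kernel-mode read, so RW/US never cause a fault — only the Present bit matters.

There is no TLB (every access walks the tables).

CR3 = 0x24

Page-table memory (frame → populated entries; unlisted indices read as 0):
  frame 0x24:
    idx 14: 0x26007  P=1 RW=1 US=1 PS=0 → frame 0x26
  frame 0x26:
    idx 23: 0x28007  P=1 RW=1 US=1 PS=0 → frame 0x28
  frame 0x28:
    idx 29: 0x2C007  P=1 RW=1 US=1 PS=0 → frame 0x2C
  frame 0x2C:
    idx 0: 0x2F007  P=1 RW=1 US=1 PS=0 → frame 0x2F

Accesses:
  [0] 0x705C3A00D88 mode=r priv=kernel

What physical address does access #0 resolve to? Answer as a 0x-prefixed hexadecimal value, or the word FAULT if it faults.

Per-access translation:
#0 VA=0x705C3A00D88 (r,kernel):
  L0: frame=0x24 idx=14 entry=0x26007 [P=1 RW=1 US=1 PS=0]
  L1: frame=0x26 idx=23 entry=0x28007 [P=1 RW=1 US=1 PS=0]
  L2: frame=0x28 idx=29 entry=0x2C007 [P=1 RW=1 US=1 PS=0]
  L3: frame=0x2C idx=0 entry=0x2F007 [P=1 RW=1 US=1 PS=0]
  ✓ 0x2FD88  — 4 lookups

Access #0 PA: 0x2FD88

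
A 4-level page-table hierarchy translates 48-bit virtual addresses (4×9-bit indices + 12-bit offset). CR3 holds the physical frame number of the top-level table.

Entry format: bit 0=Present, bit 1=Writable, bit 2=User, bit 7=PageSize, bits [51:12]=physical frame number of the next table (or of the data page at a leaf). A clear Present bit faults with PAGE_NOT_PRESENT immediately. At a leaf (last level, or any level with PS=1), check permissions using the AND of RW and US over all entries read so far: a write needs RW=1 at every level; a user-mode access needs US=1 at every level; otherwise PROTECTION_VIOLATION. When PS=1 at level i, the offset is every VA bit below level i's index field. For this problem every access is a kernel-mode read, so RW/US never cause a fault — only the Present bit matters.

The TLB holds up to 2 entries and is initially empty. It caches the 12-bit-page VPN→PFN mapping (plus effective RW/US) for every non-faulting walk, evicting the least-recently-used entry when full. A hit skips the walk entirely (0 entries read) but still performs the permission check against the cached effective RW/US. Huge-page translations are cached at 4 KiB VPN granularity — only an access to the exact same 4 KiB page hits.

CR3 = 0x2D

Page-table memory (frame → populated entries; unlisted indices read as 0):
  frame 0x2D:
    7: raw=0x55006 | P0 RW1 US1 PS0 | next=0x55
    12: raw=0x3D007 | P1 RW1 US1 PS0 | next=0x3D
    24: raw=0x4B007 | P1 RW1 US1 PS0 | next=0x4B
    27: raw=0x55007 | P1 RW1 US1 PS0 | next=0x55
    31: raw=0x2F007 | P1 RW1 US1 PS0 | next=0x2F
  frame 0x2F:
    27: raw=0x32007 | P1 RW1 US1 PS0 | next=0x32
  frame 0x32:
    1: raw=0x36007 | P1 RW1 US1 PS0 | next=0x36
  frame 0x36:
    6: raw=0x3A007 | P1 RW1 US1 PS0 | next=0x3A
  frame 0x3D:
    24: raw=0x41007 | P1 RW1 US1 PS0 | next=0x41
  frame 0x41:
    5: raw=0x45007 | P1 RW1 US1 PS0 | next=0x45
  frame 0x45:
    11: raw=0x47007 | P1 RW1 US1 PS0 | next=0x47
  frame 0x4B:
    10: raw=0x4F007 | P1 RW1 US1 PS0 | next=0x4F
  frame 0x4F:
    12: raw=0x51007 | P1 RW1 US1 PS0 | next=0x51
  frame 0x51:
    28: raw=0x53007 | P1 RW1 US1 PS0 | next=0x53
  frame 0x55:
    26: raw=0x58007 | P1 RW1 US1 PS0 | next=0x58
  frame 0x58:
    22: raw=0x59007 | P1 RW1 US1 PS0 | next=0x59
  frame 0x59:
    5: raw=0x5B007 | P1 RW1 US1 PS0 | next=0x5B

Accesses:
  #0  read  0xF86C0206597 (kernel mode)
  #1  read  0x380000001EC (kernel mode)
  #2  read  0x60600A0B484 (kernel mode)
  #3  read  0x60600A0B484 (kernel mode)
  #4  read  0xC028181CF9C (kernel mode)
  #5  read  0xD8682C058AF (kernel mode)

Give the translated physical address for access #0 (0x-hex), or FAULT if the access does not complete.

Trace:
#0 VA=0xF86C0206597 (r,kernel):
  [0] read 0x2D idx=31: raw=0x2F007 flags P=1 W=1 U=1 S=0
  [1] read 0x2F idx=27: raw=0x32007 flags P=1 W=1 U=1 S=0
  [2] read 0x32 idx=1: raw=0x36007 flags P=1 W=1 U=1 S=0
  [3] read 0x36 idx=6: raw=0x3A007 flags P=1 W=1 U=1 S=0
  → PA=0x3A597  (4 entries read)
#1 VA=0x380000001EC (r,kernel):
  [0] read 0x2D idx=7: raw=0x55006 flags P=0 W=1 U=1 S=0
  → PAGE_NOT_PRESENT  (1 entries read)
#2 VA=0x60600A0B484 (r,kernel):
  [0] read 0x2D idx=12: raw=0x3D007 flags P=1 W=1 U=1 S=0
  [1] read 0x3D idx=24: raw=0x41007 flags P=1 W=1 U=1 S=0
  [2] read 0x41 idx=5: raw=0x45007 flags P=1 W=1 U=1 S=0
  [3] read 0x45 idx=11: raw=0x47007 flags P=1 W=1 U=1 S=0
  → PA=0x47484  (4 entries read)
#3 VA=0x60600A0B484 (r,kernel):
  TLB hit vpn=0x60600A0B → PA=0x47484
#4 VA=0xC028181CF9C (r,kernel):
  [0] read 0x2D idx=24: raw=0x4B007 flags P=1 W=1 U=1 S=0
  [1] read 0x4B idx=10: raw=0x4F007 flags P=1 W=1 U=1 S=0
  [2] read 0x4F idx=12: raw=0x51007 flags P=1 W=1 U=1 S=0
  [3] read 0x51 idx=28: raw=0x53007 flags P=1 W=1 U=1 S=0
  → PA=0x53F9C  (4 entries read)
#5 VA=0xD8682C058AF (r,kernel):
  [0] read 0x2D idx=27: raw=0x55007 flags P=1 W=1 U=1 S=0
  [1] read 0x55 idx=26: raw=0x58007 flags P=1 W=1 U=1 S=0
  [2] read 0x58 idx=22: raw=0x59007 flags P=1 W=1 U=1 S=0
  [3] read 0x59 idx=5: raw=0x5B007 flags P=1 W=1 U=1 S=0
  → PA=0x5B8AF  (4 entries read)

Access #0 PA: 0x3A597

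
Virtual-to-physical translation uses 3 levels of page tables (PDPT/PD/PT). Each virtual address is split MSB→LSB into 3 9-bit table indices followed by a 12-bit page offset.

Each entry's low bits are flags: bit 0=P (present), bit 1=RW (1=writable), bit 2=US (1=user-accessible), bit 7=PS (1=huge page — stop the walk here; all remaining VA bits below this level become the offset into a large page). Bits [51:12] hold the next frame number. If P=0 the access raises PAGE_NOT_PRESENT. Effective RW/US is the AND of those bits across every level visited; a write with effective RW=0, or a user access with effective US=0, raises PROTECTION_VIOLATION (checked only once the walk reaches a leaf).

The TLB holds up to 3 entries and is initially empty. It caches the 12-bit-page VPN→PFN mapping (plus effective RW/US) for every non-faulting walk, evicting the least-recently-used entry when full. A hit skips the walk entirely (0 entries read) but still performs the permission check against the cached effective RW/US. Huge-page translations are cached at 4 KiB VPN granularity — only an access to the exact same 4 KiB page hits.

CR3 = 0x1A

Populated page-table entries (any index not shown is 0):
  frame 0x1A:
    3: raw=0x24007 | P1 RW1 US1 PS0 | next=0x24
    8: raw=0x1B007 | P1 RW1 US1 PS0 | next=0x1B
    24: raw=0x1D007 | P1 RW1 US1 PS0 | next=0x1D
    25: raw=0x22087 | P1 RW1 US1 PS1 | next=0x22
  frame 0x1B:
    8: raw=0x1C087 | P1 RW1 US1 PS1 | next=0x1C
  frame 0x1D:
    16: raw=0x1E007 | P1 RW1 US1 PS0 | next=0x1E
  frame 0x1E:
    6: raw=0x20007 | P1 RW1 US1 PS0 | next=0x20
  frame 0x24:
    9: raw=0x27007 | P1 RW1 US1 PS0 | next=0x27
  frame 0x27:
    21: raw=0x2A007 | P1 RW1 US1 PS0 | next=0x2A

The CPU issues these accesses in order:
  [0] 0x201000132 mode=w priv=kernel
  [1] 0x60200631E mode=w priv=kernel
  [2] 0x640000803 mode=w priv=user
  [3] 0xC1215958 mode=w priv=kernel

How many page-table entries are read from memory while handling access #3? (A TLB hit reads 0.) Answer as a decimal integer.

Trace:
#0 VA=0x201000132 (w,kernel):
  lvl0: tbl 0x1A, slot 8 ⇒ 0x1B007 (P1/RW1/US1/PS0)
  lvl1: tbl 0x1B, slot 8 ⇒ 0x1C087 (P1/RW1/US1/PS1)
  ⇒ phys 0x1C132 (huge @L1)  [2 reads]
#1 VA=0x60200631E (w,kernel):
  lvl0: tbl 0x1A, slot 24 ⇒ 0x1D007 (P1/RW1/US1/PS0)
  lvl1: tbl 0x1D, slot 16 ⇒ 0x1E007 (P1/RW1/US1/PS0)
  lvl2: tbl 0x1E, slot 6 ⇒ 0x20007 (P1/RW1/US1/PS0)
  ⇒ phys 0x2031E  [3 reads]
#2 VA=0x640000803 (w,user):
  lvl0: tbl 0x1A, slot 25 ⇒ 0x22087 (P1/RW1/US1/PS1)
  ⇒ phys 0x22803 (huge @L0)  [1 reads]
#3 VA=0xC1215958 (w,kernel):
  lvl0: tbl 0x1A, slot 3 ⇒ 0x24007 (P1/RW1/US1/PS0)
  lvl1: tbl 0x24, slot 9 ⇒ 0x27007 (P1/RW1/US1/PS0)
  lvl2: tbl 0x27, slot 21 ⇒ 0x2A007 (P1/RW1/US1/PS0)
  ⇒ phys 0x2A958  [3 reads]

Entries read for #3: 3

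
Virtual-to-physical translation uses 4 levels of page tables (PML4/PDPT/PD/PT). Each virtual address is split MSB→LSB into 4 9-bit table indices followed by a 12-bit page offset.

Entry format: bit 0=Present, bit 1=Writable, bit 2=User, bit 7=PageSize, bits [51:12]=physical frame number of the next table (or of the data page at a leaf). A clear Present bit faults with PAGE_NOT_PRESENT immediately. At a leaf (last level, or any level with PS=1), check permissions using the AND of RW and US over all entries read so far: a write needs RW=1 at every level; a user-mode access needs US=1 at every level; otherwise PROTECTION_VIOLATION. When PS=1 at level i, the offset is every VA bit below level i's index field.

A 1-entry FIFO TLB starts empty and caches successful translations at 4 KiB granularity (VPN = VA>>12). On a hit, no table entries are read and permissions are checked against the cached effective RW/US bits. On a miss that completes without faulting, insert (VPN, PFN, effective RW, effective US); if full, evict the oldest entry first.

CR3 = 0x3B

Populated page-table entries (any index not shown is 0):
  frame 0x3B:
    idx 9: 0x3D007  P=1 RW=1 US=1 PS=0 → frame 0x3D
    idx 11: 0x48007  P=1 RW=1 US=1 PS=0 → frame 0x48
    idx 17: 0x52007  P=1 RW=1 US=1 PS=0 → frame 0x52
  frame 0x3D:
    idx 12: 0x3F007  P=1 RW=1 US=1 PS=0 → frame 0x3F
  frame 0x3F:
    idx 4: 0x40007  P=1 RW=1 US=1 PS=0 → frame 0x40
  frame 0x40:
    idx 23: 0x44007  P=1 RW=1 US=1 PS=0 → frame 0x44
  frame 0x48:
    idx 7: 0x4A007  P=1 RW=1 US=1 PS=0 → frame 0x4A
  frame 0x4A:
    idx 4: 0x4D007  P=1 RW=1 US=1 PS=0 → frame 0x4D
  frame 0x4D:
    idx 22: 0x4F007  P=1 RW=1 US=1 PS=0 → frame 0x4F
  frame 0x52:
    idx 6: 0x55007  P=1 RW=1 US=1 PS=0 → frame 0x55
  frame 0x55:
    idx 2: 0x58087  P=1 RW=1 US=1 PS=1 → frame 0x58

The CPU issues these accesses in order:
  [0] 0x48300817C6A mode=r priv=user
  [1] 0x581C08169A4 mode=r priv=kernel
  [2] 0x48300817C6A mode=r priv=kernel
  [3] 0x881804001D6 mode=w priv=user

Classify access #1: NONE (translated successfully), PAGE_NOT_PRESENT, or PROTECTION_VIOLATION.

Walk each access:
#0 VA=0x48300817C6A (r,user):
  lvl0: tbl 0x3B, slot 9 ⇒ 0x3D007 (P1/RW1/US1/PS0)
  lvl1: tbl 0x3D, slot 12 ⇒ 0x3F007 (P1/RW1/US1/PS0)
  lvl2: tbl 0x3F, slot 4 ⇒ 0x40007 (P1/RW1/US1/PS0)
  lvl3: tbl 0x40, slot 23 ⇒ 0x44007 (P1/RW1/US1/PS0)
  ✓ 0x44C6A  — 4 lookups
#1 VA=0x581C08169A4 (r,kernel):
  lvl0: tbl 0x3B, slot 11 ⇒ 0x48007 (P1/RW1/US1/PS0)
  lvl1: tbl 0x48, slot 7 ⇒ 0x4A007 (P1/RW1/US1/PS0)
  lvl2: tbl 0x4A, slot 4 ⇒ 0x4D007 (P1/RW1/US1/PS0)
  lvl3: tbl 0x4D, slot 22 ⇒ 0x4F007 (P1/RW1/US1/PS0)
  ✓ 0x4F9A4  — 4 lookups
#2 VA=0x48300817C6A (r,kernel):
  lvl0: tbl 0x3B, slot 9 ⇒ 0x3D007 (P1/RW1/US1/PS0)
  lvl1: tbl 0x3D, slot 12 ⇒ 0x3F007 (P1/RW1/US1/PS0)
  lvl2: tbl 0x3F, slot 4 ⇒ 0x40007 (P1/RW1/US1/PS0)
  lvl3: tbl 0x40, slot 23 ⇒ 0x44007 (P1/RW1/US1/PS0)
  ✓ 0x44C6A  — 4 lookups
#3 VA=0x881804001D6 (w,user):
  lvl0: tbl 0x3B, slot 17 ⇒ 0x52007 (P1/RW1/US1/PS0)
  lvl1: tbl 0x52, slot 6 ⇒ 0x55007 (P1/RW1/US1/PS0)
  lvl2: tbl 0x55, slot 2 ⇒ 0x58087 (P1/RW1/US1/PS1)
  ✓ 0x581D6 (huge @L2)  — 3 lookups

Access #1 fault: NONE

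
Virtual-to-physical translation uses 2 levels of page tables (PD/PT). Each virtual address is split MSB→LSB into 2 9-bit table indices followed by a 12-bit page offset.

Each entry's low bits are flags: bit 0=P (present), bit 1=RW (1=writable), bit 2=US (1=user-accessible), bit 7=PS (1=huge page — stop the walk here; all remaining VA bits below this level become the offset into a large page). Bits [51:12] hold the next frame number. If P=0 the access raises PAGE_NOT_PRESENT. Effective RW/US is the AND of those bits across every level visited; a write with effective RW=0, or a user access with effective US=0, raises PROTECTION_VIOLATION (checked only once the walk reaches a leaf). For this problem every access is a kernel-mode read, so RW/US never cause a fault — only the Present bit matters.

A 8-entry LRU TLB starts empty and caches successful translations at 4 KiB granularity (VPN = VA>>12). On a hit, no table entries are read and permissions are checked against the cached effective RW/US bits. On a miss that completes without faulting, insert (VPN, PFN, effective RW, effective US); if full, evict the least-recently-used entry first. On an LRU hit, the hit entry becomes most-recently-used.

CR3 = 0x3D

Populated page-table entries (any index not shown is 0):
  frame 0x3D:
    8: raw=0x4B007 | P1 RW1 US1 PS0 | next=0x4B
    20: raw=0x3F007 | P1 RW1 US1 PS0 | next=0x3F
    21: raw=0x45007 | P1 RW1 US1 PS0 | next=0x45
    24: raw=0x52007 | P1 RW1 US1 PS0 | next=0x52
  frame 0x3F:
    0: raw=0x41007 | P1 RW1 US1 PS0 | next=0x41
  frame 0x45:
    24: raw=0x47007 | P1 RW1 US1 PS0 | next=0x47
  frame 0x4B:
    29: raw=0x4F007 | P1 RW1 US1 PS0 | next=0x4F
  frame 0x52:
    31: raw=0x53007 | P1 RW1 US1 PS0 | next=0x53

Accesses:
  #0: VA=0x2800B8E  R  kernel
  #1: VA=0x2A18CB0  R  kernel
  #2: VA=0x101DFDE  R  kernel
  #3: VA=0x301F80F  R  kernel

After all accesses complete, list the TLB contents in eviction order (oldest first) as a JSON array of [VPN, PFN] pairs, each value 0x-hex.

Per-access translation:
#0 VA=0x2800B8E (r,kernel):
  [0] read 0x3D idx=20: raw=0x3F007 flags P=1 W=1 U=1 S=0
  [1] read 0x3F idx=0: raw=0x41007 flags P=1 W=1 U=1 S=0
  ⇒ phys 0x41B8E  [2 reads]
#1 VA=0x2A18CB0 (r,kernel):
  [0] read 0x3D idx=21: raw=0x45007 flags P=1 W=1 U=1 S=0
  [1] read 0x45 idx=24: raw=0x47007 flags P=1 W=1 U=1 S=0
  ⇒ phys 0x47CB0  [2 reads]
#2 VA=0x101DFDE (r,kernel):
  [0] read 0x3D idx=8: raw=0x4B007 flags P=1 W=1 U=1 S=0
  [1] read 0x4B idx=29: raw=0x4F007 flags P=1 W=1 U=1 S=0
  ⇒ phys 0x4FFDE  [2 reads]
#3 VA=0x301F80F (r,kernel):
  [0] read 0x3D idx=24: raw=0x52007 flags P=1 W=1 U=1 S=0
  [1] read 0x52 idx=31: raw=0x53007 flags P=1 W=1 U=1 S=0
  ⇒ phys 0x5380F  [2 reads]

TLB: [["0x2800", "0x41"], ["0x2A18", "0x47"], ["0x101D", "0x4F"], ["0x301F", "0x53"]]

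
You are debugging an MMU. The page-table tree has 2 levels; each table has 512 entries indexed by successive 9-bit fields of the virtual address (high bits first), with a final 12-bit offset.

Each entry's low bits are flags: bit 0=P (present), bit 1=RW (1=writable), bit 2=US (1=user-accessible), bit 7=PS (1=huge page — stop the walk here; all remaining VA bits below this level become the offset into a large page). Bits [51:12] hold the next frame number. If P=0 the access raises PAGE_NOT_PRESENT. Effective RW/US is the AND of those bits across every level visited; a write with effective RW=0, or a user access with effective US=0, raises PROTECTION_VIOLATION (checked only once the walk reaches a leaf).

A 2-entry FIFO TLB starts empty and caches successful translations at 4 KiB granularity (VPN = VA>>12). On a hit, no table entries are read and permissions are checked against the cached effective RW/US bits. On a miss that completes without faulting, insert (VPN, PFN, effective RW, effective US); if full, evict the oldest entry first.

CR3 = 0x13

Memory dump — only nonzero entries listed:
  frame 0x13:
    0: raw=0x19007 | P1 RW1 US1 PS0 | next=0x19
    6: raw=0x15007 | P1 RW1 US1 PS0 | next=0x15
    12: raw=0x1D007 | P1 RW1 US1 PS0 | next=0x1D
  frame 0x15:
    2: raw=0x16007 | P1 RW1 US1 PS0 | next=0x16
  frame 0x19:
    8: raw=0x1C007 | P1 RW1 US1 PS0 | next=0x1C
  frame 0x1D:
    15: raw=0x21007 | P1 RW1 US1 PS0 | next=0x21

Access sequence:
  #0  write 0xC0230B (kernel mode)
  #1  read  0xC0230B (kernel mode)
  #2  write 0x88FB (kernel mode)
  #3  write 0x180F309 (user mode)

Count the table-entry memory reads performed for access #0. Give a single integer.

Per-access translation:
#0 VA=0xC0230B (w,kernel):
  lvl0: tbl 0x13, slot 6 ⇒ 0x15007 (P1/RW1/US1/PS0)
  lvl1: tbl 0x15, slot 2 ⇒ 0x16007 (P1/RW1/US1/PS0)
  ⇒ phys 0x1630B  [2 reads]
#1 VA=0xC0230B (r,kernel):
  TLB hit vpn=0xC02 → PA=0x1630B
#2 VA=0x88FB (w,kernel):
  lvl0: tbl 0x13, slot 0 ⇒ 0x19007 (P1/RW1/US1/PS0)
  lvl1: tbl 0x19, slot 8 ⇒ 0x1C007 (P1/RW1/US1/PS0)
  ⇒ phys 0x1C8FB  [2 reads]
#3 VA=0x180F309 (w,user):
  lvl0: tbl 0x13, slot 12 ⇒ 0x1D007 (P1/RW1/US1/PS0)
  lvl1: tbl 0x1D, slot 15 ⇒ 0x21007 (P1/RW1/US1/PS0)
  ⇒ phys 0x21309  [2 reads]

Entries read for #0: 2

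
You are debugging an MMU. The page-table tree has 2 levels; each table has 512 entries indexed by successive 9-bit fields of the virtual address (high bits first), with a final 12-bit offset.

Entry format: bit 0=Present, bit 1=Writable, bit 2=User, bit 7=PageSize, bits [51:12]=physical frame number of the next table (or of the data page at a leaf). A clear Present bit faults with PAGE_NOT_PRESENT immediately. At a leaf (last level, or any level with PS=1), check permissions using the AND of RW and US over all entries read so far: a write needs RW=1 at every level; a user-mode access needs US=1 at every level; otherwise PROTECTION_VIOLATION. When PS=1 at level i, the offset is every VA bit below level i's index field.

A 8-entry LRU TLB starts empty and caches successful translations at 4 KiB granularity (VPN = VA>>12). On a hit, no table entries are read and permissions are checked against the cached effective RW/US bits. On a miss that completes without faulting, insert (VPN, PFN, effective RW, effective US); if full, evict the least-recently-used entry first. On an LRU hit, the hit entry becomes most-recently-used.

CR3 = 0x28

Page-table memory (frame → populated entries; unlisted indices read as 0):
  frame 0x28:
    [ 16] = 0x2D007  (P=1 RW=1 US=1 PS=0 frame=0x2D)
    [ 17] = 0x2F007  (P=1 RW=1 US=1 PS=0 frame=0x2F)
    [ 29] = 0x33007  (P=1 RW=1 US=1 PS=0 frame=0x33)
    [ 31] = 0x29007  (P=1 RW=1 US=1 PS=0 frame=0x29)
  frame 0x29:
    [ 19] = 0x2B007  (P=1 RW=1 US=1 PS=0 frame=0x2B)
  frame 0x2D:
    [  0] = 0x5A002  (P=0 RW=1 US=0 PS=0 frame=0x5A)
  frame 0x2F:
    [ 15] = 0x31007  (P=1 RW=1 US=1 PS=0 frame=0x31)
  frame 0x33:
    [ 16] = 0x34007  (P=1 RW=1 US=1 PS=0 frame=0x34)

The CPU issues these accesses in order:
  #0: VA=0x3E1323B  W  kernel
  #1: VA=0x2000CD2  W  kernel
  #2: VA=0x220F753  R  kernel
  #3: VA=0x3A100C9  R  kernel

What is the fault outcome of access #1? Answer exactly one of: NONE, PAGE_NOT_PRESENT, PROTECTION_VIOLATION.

Walk each access:
#0 VA=0x3E1323B (w,kernel):
  L0 @0x28[31] → 0x29007  P=1,RW=1,US=1,PS=0
  L1 @0x29[19] → 0x2B007  P=1,RW=1,US=1,PS=0
  ✓ 0x2B23B  — 2 lookups
#1 VA=0x2000CD2 (w,kernel):
  L0 @0x28[16] → 0x2D007  P=1,RW=1,US=1,PS=0
  L1 @0x2D[0] → 0x5A002  P=0,RW=1,US=0,PS=0
  ✗ PAGE_NOT_PRESENT  [2 reads]
#2 VA=0x220F753 (r,kernel):
  L0 @0x28[17] → 0x2F007  P=1,RW=1,US=1,PS=0
  L1 @0x2F[15] → 0x31007  P=1,RW=1,US=1,PS=0
  ✓ 0x31753  — 2 lookups
#3 VA=0x3A100C9 (r,kernel):
  L0 @0x28[29] → 0x33007  P=1,RW=1,US=1,PS=0
  L1 @0x33[16] → 0x34007  P=1,RW=1,US=1,PS=0
  ✓ 0x340C9  — 2 lookups

Access #1 fault: PAGE_NOT_PRESENT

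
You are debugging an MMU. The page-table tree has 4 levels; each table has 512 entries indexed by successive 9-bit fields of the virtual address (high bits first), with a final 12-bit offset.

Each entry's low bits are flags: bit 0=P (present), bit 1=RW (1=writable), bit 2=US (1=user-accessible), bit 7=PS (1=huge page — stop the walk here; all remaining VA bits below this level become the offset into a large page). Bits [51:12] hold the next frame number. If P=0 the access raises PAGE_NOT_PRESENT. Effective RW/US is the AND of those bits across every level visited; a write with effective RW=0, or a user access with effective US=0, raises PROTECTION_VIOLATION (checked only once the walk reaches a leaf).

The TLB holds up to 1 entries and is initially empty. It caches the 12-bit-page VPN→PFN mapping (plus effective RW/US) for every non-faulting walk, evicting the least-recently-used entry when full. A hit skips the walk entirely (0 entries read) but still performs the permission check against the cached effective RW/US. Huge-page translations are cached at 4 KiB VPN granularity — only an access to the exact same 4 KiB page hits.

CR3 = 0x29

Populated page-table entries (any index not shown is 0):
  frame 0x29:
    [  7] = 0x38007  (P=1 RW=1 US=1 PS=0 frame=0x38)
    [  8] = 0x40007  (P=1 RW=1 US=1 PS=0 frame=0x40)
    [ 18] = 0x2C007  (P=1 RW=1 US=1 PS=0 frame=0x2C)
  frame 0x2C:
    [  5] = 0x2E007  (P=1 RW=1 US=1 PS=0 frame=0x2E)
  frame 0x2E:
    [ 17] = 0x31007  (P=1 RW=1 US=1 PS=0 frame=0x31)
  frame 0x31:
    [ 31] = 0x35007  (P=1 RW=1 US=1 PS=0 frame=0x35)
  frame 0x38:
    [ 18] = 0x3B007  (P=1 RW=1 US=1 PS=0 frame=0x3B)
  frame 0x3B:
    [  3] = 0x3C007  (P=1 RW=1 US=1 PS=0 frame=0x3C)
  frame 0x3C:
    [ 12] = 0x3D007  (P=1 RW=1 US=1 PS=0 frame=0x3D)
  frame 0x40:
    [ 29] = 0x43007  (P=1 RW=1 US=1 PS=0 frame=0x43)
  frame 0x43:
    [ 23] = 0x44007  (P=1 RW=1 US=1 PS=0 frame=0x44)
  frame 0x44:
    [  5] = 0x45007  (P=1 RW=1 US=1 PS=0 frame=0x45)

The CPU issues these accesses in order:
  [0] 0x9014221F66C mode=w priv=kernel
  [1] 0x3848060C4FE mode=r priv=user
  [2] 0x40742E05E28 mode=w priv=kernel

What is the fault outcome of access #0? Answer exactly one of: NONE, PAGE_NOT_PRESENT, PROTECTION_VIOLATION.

Walk each access:
#0 VA=0x9014221F66C (w,kernel):
  L0: frame=0x29 idx=18 entry=0x2C007 [P=1 RW=1 US=1 PS=0]
  L1: frame=0x2C idx=5 entry=0x2E007 [P=1 RW=1 US=1 PS=0]
  L2: frame=0x2E idx=17 entry=0x31007 [P=1 RW=1 US=1 PS=0]
  L3: frame=0x31 idx=31 entry=0x35007 [P=1 RW=1 US=1 PS=0]
  ✓ 0x3566C  — 4 lookups
#1 VA=0x3848060C4FE (r,user):
  L0: frame=0x29 idx=7 entry=0x38007 [P=1 RW=1 US=1 PS=0]
  L1: frame=0x38 idx=18 entry=0x3B007 [P=1 RW=1 US=1 PS=0]
  L2: frame=0x3B idx=3 entry=0x3C007 [P=1 RW=1 US=1 PS=0]
  L3: frame=0x3C idx=12 entry=0x3D007 [P=1 RW=1 US=1 PS=0]
  ✓ 0x3D4FE  — 4 lookups
#2 VA=0x40742E05E28 (w,kernel):
  L0: frame=0x29 idx=8 entry=0x40007 [P=1 RW=1 US=1 PS=0]
  L1: frame=0x40 idx=29 entry=0x43007 [P=1 RW=1 US=1 PS=0]
  L2: frame=0x43 idx=23 entry=0x44007 [P=1 RW=1 US=1 PS=0]
  L3: frame=0x44 idx=5 entry=0x45007 [P=1 RW=1 US=1 PS=0]
  ✓ 0x45E28  — 4 lookups

Access #0 fault: NONE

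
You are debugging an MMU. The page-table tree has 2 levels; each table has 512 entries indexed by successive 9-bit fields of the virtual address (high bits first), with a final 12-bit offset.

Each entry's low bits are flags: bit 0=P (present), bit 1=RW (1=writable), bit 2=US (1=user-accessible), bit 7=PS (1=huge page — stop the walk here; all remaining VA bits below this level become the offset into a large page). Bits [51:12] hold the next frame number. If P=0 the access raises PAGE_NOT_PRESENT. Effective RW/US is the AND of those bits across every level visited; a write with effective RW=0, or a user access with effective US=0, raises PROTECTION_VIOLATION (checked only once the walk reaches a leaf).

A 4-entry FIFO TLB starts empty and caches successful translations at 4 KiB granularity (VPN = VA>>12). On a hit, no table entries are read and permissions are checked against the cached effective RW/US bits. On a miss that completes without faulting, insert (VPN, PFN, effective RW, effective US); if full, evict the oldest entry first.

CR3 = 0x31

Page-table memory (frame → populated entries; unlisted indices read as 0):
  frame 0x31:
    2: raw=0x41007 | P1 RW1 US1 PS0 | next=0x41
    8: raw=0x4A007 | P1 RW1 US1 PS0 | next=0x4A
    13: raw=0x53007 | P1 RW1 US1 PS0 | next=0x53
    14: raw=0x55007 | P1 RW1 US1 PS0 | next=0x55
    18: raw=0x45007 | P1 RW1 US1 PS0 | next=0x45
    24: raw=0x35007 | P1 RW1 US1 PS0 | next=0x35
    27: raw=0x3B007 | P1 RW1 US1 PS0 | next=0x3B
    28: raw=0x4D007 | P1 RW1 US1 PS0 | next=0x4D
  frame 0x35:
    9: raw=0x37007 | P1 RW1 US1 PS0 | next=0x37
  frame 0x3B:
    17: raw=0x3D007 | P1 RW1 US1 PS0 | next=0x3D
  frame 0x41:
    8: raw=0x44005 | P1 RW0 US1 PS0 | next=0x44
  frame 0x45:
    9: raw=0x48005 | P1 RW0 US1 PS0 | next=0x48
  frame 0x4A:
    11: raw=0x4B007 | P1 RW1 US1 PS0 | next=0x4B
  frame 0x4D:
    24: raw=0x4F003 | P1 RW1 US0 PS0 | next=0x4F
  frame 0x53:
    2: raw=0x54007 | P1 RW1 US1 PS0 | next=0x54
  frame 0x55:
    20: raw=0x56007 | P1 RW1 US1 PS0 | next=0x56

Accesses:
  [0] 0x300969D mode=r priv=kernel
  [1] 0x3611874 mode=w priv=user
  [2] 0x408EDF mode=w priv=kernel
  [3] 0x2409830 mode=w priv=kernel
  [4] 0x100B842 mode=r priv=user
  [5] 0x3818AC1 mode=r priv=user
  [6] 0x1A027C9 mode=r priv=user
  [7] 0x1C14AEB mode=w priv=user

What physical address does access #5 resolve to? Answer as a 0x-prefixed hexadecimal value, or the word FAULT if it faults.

Per-access translation:
#0 VA=0x300969D (r,kernel):
  [0] read 0x31 idx=24: raw=0x35007 flags P=1 W=1 U=1 S=0
  [1] read 0x35 idx=9: raw=0x37007 flags P=1 W=1 U=1 S=0
  ✓ 0x3769D  — 2 lookups
#1 VA=0x3611874 (w,user):
  [0] read 0x31 idx=27: raw=0x3B007 flags P=1 W=1 U=1 S=0
  [1] read 0x3B idx=17: raw=0x3D007 flags P=1 W=1 U=1 S=0
  ✓ 0x3D874  — 2 lookups
#2 VA=0x408EDF (w,kernel):
  [0] read 0x31 idx=2: raw=0x41007 flags P=1 W=1 U=1 S=0
  [1] read 0x41 idx=8: raw=0x44005 flags P=1 W=0 U=1 S=0
  ⇒ fault: PROTECTION_VIOLATION  — 2 lookups
#3 VA=0x2409830 (w,kernel):
  [0] read 0x31 idx=18: raw=0x45007 flags P=1 W=1 U=1 S=0
  [1] read 0x45 idx=9: raw=0x48005 flags P=1 W=0 U=1 S=0
  ⇒ fault: PROTECTION_VIOLATION  — 2 lookups
#4 VA=0x100B842 (r,user):
  [0] read 0x31 idx=8: raw=0x4A007 flags P=1 W=1 U=1 S=0
  [1] read 0x4A idx=11: raw=0x4B007 flags P=1 W=1 U=1 S=0
  ✓ 0x4B842  — 2 lookups
#5 VA=0x3818AC1 (r,user):
  [0] read 0x31 idx=28: raw=0x4D007 flags P=1 W=1 U=1 S=0
  [1] read 0x4D idx=24: raw=0x4F003 flags P=1 W=1 U=0 S=0
  ⇒ fault: PROTECTION_VIOLATION  — 2 lookups
#6 VA=0x1A027C9 (r,user):
  [0] read 0x31 idx=13: raw=0x53007 flags P=1 W=1 U=1 S=0
  [1] read 0x53 idx=2: raw=0x54007 flags P=1 W=1 U=1 S=0
  ✓ 0x547C9  — 2 lookups
#7 VA=0x1C14AEB (w,user):
  [0] read 0x31 idx=14: raw=0x55007 flags P=1 W=1 U=1 S=0
  [1] read 0x55 idx=20: raw=0x56007 flags P=1 W=1 U=1 S=0
  ✓ 0x56AEB  — 2 lookups

Access #5 PA: FAULT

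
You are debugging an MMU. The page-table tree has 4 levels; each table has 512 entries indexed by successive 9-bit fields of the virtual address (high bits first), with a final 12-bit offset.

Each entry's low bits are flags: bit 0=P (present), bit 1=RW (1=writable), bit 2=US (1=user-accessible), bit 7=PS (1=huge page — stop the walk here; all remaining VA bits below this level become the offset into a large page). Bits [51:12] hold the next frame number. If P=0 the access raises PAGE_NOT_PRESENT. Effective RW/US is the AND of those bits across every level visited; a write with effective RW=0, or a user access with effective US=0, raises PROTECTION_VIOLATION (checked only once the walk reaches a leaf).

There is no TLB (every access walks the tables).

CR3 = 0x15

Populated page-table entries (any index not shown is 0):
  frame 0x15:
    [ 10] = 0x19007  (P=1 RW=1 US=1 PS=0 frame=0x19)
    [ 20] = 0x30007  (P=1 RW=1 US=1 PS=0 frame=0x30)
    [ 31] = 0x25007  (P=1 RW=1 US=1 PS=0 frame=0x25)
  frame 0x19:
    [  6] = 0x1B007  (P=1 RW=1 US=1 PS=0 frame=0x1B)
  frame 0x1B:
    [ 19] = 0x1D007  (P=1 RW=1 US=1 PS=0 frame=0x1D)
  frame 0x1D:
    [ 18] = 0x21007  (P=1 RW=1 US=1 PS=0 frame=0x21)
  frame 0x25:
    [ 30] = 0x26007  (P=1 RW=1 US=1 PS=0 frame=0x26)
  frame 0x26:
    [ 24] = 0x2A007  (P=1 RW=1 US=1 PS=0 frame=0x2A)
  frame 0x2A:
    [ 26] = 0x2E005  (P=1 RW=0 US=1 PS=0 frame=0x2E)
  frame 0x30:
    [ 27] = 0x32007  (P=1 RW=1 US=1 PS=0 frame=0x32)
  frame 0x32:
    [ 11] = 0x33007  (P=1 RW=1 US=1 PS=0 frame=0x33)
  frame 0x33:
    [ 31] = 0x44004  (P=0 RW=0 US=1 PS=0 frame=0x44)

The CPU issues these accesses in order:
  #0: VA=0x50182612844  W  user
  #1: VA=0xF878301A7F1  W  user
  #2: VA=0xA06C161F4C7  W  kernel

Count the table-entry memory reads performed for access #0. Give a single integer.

Trace:
#0 VA=0x50182612844 (w,user):
  L0 @0x15[10] → 0x19007  P=1,RW=1,US=1,PS=0
  L1 @0x19[6] → 0x1B007  P=1,RW=1,US=1,PS=0
  L2 @0x1B[19] → 0x1D007  P=1,RW=1,US=1,PS=0
  L3 @0x1D[18] → 0x21007  P=1,RW=1,US=1,PS=0
  ✓ 0x21844  — 4 lookups
#1 VA=0xF878301A7F1 (w,user):
  L0 @0x15[31] → 0x25007  P=1,RW=1,US=1,PS=0
  L1 @0x25[30] → 0x26007  P=1,RW=1,US=1,PS=0
  L2 @0x26[24] → 0x2A007  P=1,RW=1,US=1,PS=0
  L3 @0x2A[26] → 0x2E005  P=1,RW=0,US=1,PS=0
  ⇒ fault: PROTECTION_VIOLATION  — 4 lookups
#2 VA=0xA06C161F4C7 (w,kernel):
  L0 @0x15[20] → 0x30007  P=1,RW=1,US=1,PS=0
  L1 @0x30[27] → 0x32007  P=1,RW=1,US=1,PS=0
  L2 @0x32[11] → 0x33007  P=1,RW=1,US=1,PS=0
  L3 @0x33[31] → 0x44004  P=0,RW=0,US=1,PS=0
  ⇒ fault: PAGE_NOT_PRESENT  — 4 lookups

Entries read for #0: 4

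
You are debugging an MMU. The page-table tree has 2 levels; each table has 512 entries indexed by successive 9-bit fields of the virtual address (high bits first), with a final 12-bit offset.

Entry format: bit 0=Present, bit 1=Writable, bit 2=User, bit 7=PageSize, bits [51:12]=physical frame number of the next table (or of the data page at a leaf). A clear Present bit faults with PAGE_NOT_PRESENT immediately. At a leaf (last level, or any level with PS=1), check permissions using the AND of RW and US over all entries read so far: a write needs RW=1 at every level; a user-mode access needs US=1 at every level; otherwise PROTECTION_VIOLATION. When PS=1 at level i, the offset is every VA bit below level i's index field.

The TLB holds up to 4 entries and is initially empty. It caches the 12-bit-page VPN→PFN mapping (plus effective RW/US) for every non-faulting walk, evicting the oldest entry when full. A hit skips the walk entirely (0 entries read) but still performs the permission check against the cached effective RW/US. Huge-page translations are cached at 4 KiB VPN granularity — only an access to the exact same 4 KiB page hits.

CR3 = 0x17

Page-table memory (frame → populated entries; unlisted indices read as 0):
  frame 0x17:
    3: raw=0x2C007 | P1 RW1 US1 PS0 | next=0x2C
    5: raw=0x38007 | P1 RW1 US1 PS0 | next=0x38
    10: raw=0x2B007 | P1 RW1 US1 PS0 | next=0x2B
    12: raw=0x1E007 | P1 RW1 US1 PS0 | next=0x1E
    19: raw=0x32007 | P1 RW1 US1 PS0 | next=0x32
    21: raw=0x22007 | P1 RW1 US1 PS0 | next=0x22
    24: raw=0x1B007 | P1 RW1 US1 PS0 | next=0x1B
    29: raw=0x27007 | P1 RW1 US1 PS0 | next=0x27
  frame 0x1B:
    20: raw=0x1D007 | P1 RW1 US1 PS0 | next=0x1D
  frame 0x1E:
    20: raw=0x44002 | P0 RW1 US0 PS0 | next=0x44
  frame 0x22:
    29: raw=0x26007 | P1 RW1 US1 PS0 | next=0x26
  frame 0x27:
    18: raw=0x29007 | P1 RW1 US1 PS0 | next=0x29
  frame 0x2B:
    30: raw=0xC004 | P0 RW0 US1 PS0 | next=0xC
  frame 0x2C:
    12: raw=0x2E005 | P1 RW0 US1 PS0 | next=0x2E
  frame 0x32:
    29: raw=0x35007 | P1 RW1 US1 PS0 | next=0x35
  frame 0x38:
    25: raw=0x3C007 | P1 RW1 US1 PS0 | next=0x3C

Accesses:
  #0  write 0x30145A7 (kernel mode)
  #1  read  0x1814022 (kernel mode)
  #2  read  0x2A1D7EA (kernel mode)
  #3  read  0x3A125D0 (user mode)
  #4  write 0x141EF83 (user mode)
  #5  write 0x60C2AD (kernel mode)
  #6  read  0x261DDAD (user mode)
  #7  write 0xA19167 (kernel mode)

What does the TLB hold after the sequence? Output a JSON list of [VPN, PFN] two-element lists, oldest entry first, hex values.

Trace:
#0 VA=0x30145A7 (w,kernel):
  [0] read 0x17 idx=24: raw=0x1B007 flags P=1 W=1 U=1 S=0
  [1] read 0x1B idx=20: raw=0x1D007 flags P=1 W=1 U=1 S=0
  → PA=0x1D5A7  (2 entries read)
#1 VA=0x1814022 (r,kernel):
  [0] read 0x17 idx=12: raw=0x1E007 flags P=1 W=1 U=1 S=0
  [1] read 0x1E idx=20: raw=0x44002 flags P=0 W=1 U=0 S=0
  ✗ PAGE_NOT_PRESENT  [2 reads]
#2 VA=0x2A1D7EA (r,kernel):
  [0] read 0x17 idx=21: raw=0x22007 flags P=1 W=1 U=1 S=0
  [1] read 0x22 idx=29: raw=0x26007 flags P=1 W=1 U=1 S=0
  → PA=0x267EA  (2 entries read)
#3 VA=0x3A125D0 (r,user):
  [0] read 0x17 idx=29: raw=0x27007 flags P=1 W=1 U=1 S=0
  [1] read 0x27 idx=18: raw=0x29007 flags P=1 W=1 U=1 S=0
  → PA=0x295D0  (2 entries read)
#4 VA=0x141EF83 (w,user):
  [0] read 0x17 idx=10: raw=0x2B007 flags P=1 W=1 U=1 S=0
  [1] read 0x2B idx=30: raw=0xC004 flags P=0 W=0 U=1 S=0
  ✗ PAGE_NOT_PRESENT  [2 reads]
#5 VA=0x60C2AD (w,kernel):
  [0] read 0x17 idx=3: raw=0x2C007 flags P=1 W=1 U=1 S=0
  [1] read 0x2C idx=12: raw=0x2E005 flags P=1 W=0 U=1 S=0
  ✗ PROTECTION_VIOLATION  [2 reads]
#6 VA=0x261DDAD (r,user):
  [0] read 0x17 idx=19: raw=0x32007 flags P=1 W=1 U=1 S=0
  [1] read 0x32 idx=29: raw=0x35007 flags P=1 W=1 U=1 S=0
  → PA=0x35DAD  (2 entries read)
#7 VA=0xA19167 (w,kernel):
  [0] read 0x17 idx=5: raw=0x38007 flags P=1 W=1 U=1 S=0
  [1] read 0x38 idx=25: raw=0x3C007 flags P=1 W=1 U=1 S=0
  → PA=0x3C167  (2 entries read)

TLB: [["0x2A1D", "0x26"], ["0x3A12", "0x29"], ["0x261D", "0x35"], ["0xA19", "0x3C"]]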